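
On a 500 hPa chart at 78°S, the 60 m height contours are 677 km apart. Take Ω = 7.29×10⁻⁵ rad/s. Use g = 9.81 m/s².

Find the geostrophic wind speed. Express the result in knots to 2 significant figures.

12 knots

Coriolis parameter at 78°S:
f = 2Ω sin φ = 2 × 7.29×10⁻⁵ × sin 78° = 1.43×10⁻⁴ s⁻¹
Height gradient: |∂Z/∂n| = 60 m / 677000 m = 8.86×10⁻⁵
On a pressure surface, geostrophic balance gives V_g = (g/f)|∂Z/∂n|:
V_g = 9.81 × 8.86×10⁻⁵ / 1.43×10⁻⁴ = 6.10 m/s
Converting: 6.10 m/s × 1.944 = 12 knots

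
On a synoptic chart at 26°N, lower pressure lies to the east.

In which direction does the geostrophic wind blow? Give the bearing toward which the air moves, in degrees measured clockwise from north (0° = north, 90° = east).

180°

The pressure-gradient force points toward the east (bearing 090°).
Geostrophic balance: in the Northern Hemisphere the Coriolis force deflects motion to the right, so the geostrophic wind blows 90° to the right of the pressure-gradient force (low pressure on the left).
Rotating 090° by 90° clockwise gives 180° — the wind blows toward the south.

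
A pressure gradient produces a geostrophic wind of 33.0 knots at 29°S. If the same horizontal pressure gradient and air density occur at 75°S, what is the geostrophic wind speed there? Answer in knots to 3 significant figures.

16.6 knots

With the same pressure gradient and density, V_g ∝ 1/f ∝ 1/sin φ.
V₂ = V₁ · sin φ₁ / sin φ₂ = 33.0 × sin 29° / sin 75°
V₂ = 33.0 × 0.4848/0.9659 = 16.6 knots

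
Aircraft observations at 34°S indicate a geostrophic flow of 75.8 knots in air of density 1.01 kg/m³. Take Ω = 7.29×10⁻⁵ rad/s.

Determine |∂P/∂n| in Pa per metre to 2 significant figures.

Coriolis parameter at 34°S:
f = 2Ω sin φ = 2 × 7.29×10⁻⁵ × sin 34° = 8.15×10⁻⁵ s⁻¹
Wind speed in SI: 75.8 knots = 39.0 m/s
Geostrophic balance rearranged: |∂P/∂n| = f ρ V_g
|∂P/∂n| = 8.15×10⁻⁵ × 1.01 × 39.0 = 3.21×10⁻³ Pa/m

3.2×10⁻³ Pa/m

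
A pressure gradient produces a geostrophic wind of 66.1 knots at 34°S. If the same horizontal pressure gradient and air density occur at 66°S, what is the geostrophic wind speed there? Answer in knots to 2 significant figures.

40 knots

With the same pressure gradient and density, V_g ∝ 1/f ∝ 1/sin φ.
V₂ = V₁ · sin φ₁ / sin φ₂ = 66.1 × sin 34° / sin 66°
V₂ = 66.1 × 0.5592/0.9135 = 40 knots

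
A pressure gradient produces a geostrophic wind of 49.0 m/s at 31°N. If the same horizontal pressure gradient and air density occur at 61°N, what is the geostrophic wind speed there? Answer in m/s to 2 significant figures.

29 m/s

With the same pressure gradient and density, V_g ∝ 1/f ∝ 1/sin φ.
V₂ = V₁ · sin φ₁ / sin φ₂ = 49.0 × sin 31° / sin 61°
V₂ = 49.0 × 0.5150/0.8746 = 29 m/s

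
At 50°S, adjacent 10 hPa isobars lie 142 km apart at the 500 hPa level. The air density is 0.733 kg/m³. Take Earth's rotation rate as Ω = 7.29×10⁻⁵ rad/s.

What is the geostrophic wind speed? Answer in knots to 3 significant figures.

167 knots

Coriolis parameter at 50°S:
f = 2Ω sin φ = 2 × 7.29×10⁻⁵ × sin 50° = 1.12×10⁻⁴ s⁻¹
Pressure gradient: |∂P/∂n| = 1000 Pa / 142000 m = 7.04×10⁻³ Pa/m
Geostrophic balance (pressure-gradient force = Coriolis force):
V_g = (1/(fρ)) |∂P/∂n| = 7.04×10⁻³ / (1.12×10⁻⁴ × 0.733) = 86.0 m/s
Converting: 86.0 m/s × 1.944 = 167 knots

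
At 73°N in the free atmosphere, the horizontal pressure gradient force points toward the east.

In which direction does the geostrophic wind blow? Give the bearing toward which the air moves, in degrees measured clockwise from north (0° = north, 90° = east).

The pressure-gradient force points toward the east (bearing 090°).
Geostrophic balance: in the Northern Hemisphere the Coriolis force deflects motion to the right, so the geostrophic wind blows 90° to the right of the pressure-gradient force (low pressure on the left).
Rotating 090° by 90° clockwise gives 180° — the wind blows toward the south.

180°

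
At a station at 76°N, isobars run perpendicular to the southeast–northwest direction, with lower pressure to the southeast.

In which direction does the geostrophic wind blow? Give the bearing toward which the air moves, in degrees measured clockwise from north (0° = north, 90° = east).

The pressure-gradient force points toward the southeast (bearing 135°).
Geostrophic balance: in the Northern Hemisphere the Coriolis force deflects motion to the right, so the geostrophic wind blows 90° to the right of the pressure-gradient force (low pressure on the left).
Rotating 135° by 90° clockwise gives 225° — the wind blows toward the southwest.

225°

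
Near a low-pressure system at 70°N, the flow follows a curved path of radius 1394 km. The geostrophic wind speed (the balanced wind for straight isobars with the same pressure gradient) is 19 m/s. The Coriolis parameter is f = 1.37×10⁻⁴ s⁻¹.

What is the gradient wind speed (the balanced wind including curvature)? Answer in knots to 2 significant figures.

34 knots

Around a low, centrifugal force acts outward with Coriolis, so pressure-gradient force balances both:
(1/ρ)|∂P/∂n| = fV + V²/R  →  V² + fR·V − fR·V_g = 0
With fR = 1.37×10⁻⁴ × 1394×10³ m = 191 m/s:
V = [−fR + √((fR)² + 4 fR V_g)]/2 = [−191 + √(191² + 4×191×19)]/2 = 17.4 m/s
Subgeostrophic (V < V_g = 19 m/s), as expected around a low.
Converting: 17.4 m/s × 1.944 = 34 knots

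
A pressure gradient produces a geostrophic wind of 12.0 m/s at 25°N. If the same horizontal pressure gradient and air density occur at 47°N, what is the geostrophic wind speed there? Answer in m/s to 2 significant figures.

6.9 m/s

With the same pressure gradient and density, V_g ∝ 1/f ∝ 1/sin φ.
V₂ = V₁ · sin φ₁ / sin φ₂ = 12.0 × sin 25° / sin 47°
V₂ = 12.0 × 0.4226/0.7314 = 6.9 m/s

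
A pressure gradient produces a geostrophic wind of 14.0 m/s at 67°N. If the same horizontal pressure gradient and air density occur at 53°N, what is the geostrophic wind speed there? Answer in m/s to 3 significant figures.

With the same pressure gradient and density, V_g ∝ 1/f ∝ 1/sin φ.
V₂ = V₁ · sin φ₁ / sin φ₂ = 14.0 × sin 67° / sin 53°
V₂ = 14.0 × 0.9205/0.7986 = 16.1 m/s

16.1 m/s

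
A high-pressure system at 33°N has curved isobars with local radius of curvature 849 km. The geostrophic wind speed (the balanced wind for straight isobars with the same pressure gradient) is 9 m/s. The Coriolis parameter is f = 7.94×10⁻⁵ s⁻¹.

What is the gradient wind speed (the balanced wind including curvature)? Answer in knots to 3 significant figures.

20.8 knots

Around a high, pressure-gradient force acts outward with centrifugal, so Coriolis balances both:
fV = (1/ρ)|∂P/∂n| + V²/R  →  V² − fR·V + fR·V_g = 0
With fR = 7.94×10⁻⁵ × 849×10³ m = 67.4 m/s:
V = [fR − √((fR)² − 4 fR V_g)]/2 = [67.4 − √(67.4² − 4×67.4×9)]/2 = 10.7 m/s
Supergeostrophic (V > V_g = 9 m/s), as expected around a high.
Converting: 10.7 m/s × 1.944 = 20.8 knots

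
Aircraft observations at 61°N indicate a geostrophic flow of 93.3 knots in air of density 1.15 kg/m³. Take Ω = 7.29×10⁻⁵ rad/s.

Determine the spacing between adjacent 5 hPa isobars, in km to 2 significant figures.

71 km

Coriolis parameter at 61°N:
f = 2Ω sin φ = 2 × 7.29×10⁻⁵ × sin 61° = 1.28×10⁻⁴ s⁻¹
Wind speed in SI: 93.3 knots = 48.0 m/s
Geostrophic balance rearranged: |∂P/∂n| = f ρ V_g
|∂P/∂n| = 1.28×10⁻⁴ × 1.15 × 48.0 = 7.04×10⁻³ Pa/m
Isobar spacing: Δn = ΔP/|∂P/∂n| = 500 Pa / 7.04×10⁻³ Pa/m = 71036 m ≈ 71 km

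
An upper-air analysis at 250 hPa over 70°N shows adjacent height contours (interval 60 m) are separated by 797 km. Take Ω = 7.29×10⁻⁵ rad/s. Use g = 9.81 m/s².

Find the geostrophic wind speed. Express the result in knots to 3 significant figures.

Coriolis parameter at 70°N:
f = 2Ω sin φ = 2 × 7.29×10⁻⁵ × sin 70° = 1.37×10⁻⁴ s⁻¹
Height gradient: |∂Z/∂n| = 60 m / 797000 m = 7.53×10⁻⁵
On a pressure surface, geostrophic balance gives V_g = (g/f)|∂Z/∂n|:
V_g = 9.81 × 7.53×10⁻⁵ / 1.37×10⁻⁴ = 5.39 m/s
Converting: 5.39 m/s × 1.944 = 10.5 knots

10.5 knots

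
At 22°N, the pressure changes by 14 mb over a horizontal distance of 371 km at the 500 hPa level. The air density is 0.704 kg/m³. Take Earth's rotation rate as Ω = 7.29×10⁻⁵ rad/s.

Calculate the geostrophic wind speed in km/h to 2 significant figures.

Coriolis parameter at 22°N:
f = 2Ω sin φ = 2 × 7.29×10⁻⁵ × sin 22° = 5.46×10⁻⁵ s⁻¹
Pressure gradient: |∂P/∂n| = 1400 Pa / 371000 m = 3.77×10⁻³ Pa/m
Geostrophic balance (pressure-gradient force = Coriolis force):
V_g = (1/(fρ)) |∂P/∂n| = 3.77×10⁻³ / (5.46×10⁻⁵ × 0.704) = 98.1 m/s
Converting: 98.1 m/s × 3.6 = 350 km/h

350 km/h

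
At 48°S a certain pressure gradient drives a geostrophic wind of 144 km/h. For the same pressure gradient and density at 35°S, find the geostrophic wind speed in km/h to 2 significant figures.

With the same pressure gradient and density, V_g ∝ 1/f ∝ 1/sin φ.
V₂ = V₁ · sin φ₁ / sin φ₂ = 144 × sin 48° / sin 35°
V₂ = 144 × 0.7431/0.5736 = 190 km/h

190 km/h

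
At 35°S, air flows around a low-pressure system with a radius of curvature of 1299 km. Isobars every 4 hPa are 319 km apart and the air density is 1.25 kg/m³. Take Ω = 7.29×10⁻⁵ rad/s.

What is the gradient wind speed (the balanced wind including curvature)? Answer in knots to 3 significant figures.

21.2 knots

Coriolis parameter at 35°S:
f = 2Ω sin φ = 2 × 7.29×10⁻⁵ × sin 35° = 8.36×10⁻⁵ s⁻¹
Pressure gradient: |∂P/∂n| = 400 Pa / 319000 m = 1.25×10⁻³ Pa/m
Geostrophic speed: V_g = |∂P/∂n|/(fρ) = 1.25×10⁻³/(8.36×10⁻⁵ × 1.25) = 12.0 m/s
Around a low, centrifugal force acts outward with Coriolis, so pressure-gradient force balances both:
(1/ρ)|∂P/∂n| = fV + V²/R  →  V² + fR·V − fR·V_g = 0
With fR = 8.36×10⁻⁵ × 1299×10³ m = 109 m/s:
V = [−fR + √((fR)² + 4 fR V_g)]/2 = [−109 + √(109² + 4×109×12)]/2 = 10.9 m/s
Subgeostrophic (V < V_g = 12 m/s), as expected around a low.
Converting: 10.9 m/s × 1.944 = 21.2 knots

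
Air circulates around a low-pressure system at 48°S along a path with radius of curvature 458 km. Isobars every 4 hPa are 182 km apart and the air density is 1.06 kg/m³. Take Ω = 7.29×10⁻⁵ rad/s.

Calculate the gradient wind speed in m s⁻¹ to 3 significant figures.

Coriolis parameter at 48°S:
f = 2Ω sin φ = 2 × 7.29×10⁻⁵ × sin 48° = 1.08×10⁻⁴ s⁻¹
Pressure gradient: |∂P/∂n| = 400 Pa / 182000 m = 2.20×10⁻³ Pa/m
Geostrophic speed: V_g = |∂P/∂n|/(fρ) = 2.20×10⁻³/(1.08×10⁻⁴ × 1.06) = 19.1 m/s
Around a low, centrifugal force acts outward with Coriolis, so pressure-gradient force balances both:
(1/ρ)|∂P/∂n| = fV + V²/R  →  V² + fR·V − fR·V_g = 0
With fR = 1.08×10⁻⁴ × 458×10³ m = 49.6 m/s:
V = [−fR + √((fR)² + 4 fR V_g)]/2 = [−49.6 + √(49.6² + 4×49.6×19.1)]/2 = 14.8 m/s
Subgeostrophic (V < V_g = 19.1 m/s), as expected around a low.

14.8 m s⁻¹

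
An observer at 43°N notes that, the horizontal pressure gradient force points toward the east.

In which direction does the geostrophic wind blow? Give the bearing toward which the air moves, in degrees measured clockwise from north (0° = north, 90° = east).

The pressure-gradient force points toward the east (bearing 090°).
Geostrophic balance: in the Northern Hemisphere the Coriolis force deflects motion to the right, so the geostrophic wind blows 90° to the right of the pressure-gradient force (low pressure on the left).
Rotating 090° by 90° clockwise gives 180° — the wind blows toward the south.

180°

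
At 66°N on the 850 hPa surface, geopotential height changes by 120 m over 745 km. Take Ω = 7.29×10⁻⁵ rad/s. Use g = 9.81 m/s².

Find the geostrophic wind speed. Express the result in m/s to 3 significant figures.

Coriolis parameter at 66°N:
f = 2Ω sin φ = 2 × 7.29×10⁻⁵ × sin 66° = 1.33×10⁻⁴ s⁻¹
Height gradient: |∂Z/∂n| = 120 m / 745000 m = 1.61×10⁻⁴
On a pressure surface, geostrophic balance gives V_g = (g/f)|∂Z/∂n|:
V_g = 9.81 × 1.61×10⁻⁴ / 1.33×10⁻⁴ = 11.9 m/s

11.9 m/s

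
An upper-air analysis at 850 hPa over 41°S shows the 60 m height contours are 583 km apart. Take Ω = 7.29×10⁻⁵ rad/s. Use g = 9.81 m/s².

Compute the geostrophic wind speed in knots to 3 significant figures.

20.5 knots

Coriolis parameter at 41°S:
f = 2Ω sin φ = 2 × 7.29×10⁻⁵ × sin 41° = 9.57×10⁻⁵ s⁻¹
Height gradient: |∂Z/∂n| = 60 m / 583000 m = 1.03×10⁻⁴
On a pressure surface, geostrophic balance gives V_g = (g/f)|∂Z/∂n|:
V_g = 9.81 × 1.03×10⁻⁴ / 9.57×10⁻⁵ = 10.6 m/s
Converting: 10.6 m/s × 1.944 = 20.5 knots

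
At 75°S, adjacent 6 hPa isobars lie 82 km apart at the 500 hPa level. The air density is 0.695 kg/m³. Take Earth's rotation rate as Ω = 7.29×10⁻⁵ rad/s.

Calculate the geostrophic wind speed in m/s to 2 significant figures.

Coriolis parameter at 75°S:
f = 2Ω sin φ = 2 × 7.29×10⁻⁵ × sin 75° = 1.41×10⁻⁴ s⁻¹
Pressure gradient: |∂P/∂n| = 600 Pa / 82000 m = 7.32×10⁻³ Pa/m
Geostrophic balance (pressure-gradient force = Coriolis force):
V_g = (1/(fρ)) |∂P/∂n| = 7.32×10⁻³ / (1.41×10⁻⁴ × 0.695) = 74.8 m/s

75 m/s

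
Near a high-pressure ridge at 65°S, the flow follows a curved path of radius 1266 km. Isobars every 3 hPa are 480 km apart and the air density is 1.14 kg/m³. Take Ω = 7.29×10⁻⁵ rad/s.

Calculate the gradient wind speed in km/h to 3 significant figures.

15.3 km/h

Coriolis parameter at 65°S:
f = 2Ω sin φ = 2 × 7.29×10⁻⁵ × sin 65° = 1.32×10⁻⁴ s⁻¹
Pressure gradient: |∂P/∂n| = 300 Pa / 480000 m = 6.25×10⁻⁴ Pa/m
Geostrophic speed: V_g = |∂P/∂n|/(fρ) = 6.25×10⁻⁴/(1.32×10⁻⁴ × 1.14) = 4.15 m/s
Around a high, pressure-gradient force acts outward with centrifugal, so Coriolis balances both:
fV = (1/ρ)|∂P/∂n| + V²/R  →  V² − fR·V + fR·V_g = 0
With fR = 1.32×10⁻⁴ × 1266×10³ m = 167 m/s:
V = [fR − √((fR)² − 4 fR V_g)]/2 = [167 − √(167² − 4×167×4.15)]/2 = 4.26 m/s
Supergeostrophic (V > V_g = 4.15 m/s), as expected around a high.
Converting: 4.26 m/s × 3.6 = 15.3 km/h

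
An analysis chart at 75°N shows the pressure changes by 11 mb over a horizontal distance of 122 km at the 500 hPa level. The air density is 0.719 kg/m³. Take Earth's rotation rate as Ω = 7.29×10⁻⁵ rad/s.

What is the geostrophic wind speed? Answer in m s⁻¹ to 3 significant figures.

89.0 m s⁻¹

Coriolis parameter at 75°N:
f = 2Ω sin φ = 2 × 7.29×10⁻⁵ × sin 75° = 1.41×10⁻⁴ s⁻¹
Pressure gradient: |∂P/∂n| = 1100 Pa / 122000 m = 9.02×10⁻³ Pa/m
Geostrophic balance (pressure-gradient force = Coriolis force):
V_g = (1/(fρ)) |∂P/∂n| = 9.02×10⁻³ / (1.41×10⁻⁴ × 0.719) = 89.0 m/s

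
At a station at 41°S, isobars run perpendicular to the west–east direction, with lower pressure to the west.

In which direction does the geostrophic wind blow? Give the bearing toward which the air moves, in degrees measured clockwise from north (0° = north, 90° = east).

180°

The pressure-gradient force points toward the west (bearing 270°).
Geostrophic balance: in the Southern Hemisphere the Coriolis force deflects motion to the left, so the geostrophic wind blows 90° to the left of the pressure-gradient force (low pressure on the right).
Rotating 270° by 90° counterclockwise gives 180° — the wind blows toward the south.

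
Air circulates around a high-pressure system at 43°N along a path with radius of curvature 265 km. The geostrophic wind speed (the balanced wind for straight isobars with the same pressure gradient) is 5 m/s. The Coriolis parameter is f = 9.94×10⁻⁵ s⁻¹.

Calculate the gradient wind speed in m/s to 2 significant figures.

Around a high, pressure-gradient force acts outward with centrifugal, so Coriolis balances both:
fV = (1/ρ)|∂P/∂n| + V²/R  →  V² − fR·V + fR·V_g = 0
With fR = 9.94×10⁻⁵ × 265×10³ m = 26.3 m/s:
V = [fR − √((fR)² − 4 fR V_g)]/2 = [26.3 − √(26.3² − 4×26.3×5)]/2 = 6.71 m/s
Supergeostrophic (V > V_g = 5 m/s), as expected around a high.

6.7 m/s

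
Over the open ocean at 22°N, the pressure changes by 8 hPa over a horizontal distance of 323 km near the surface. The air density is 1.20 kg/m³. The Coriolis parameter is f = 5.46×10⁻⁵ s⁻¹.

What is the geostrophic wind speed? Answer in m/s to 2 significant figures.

38 m/s

Pressure gradient: |∂P/∂n| = 800 Pa / 323000 m = 2.48×10⁻³ Pa/m
Geostrophic balance (pressure-gradient force = Coriolis force):
V_g = (1/(fρ)) |∂P/∂n| = 2.48×10⁻³ / (5.46×10⁻⁵ × 1.20) = 37.8 m/s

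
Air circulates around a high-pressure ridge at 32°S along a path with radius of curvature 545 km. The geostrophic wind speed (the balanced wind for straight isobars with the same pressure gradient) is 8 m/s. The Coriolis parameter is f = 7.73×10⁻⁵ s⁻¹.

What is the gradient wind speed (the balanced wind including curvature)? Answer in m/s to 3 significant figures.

10.7 m/s

Around a high, pressure-gradient force acts outward with centrifugal, so Coriolis balances both:
fV = (1/ρ)|∂P/∂n| + V²/R  →  V² − fR·V + fR·V_g = 0
With fR = 7.73×10⁻⁵ × 545×10³ m = 42.1 m/s:
V = [fR − √((fR)² − 4 fR V_g)]/2 = [42.1 − √(42.1² − 4×42.1×8)]/2 = 10.7 m/s
Supergeostrophic (V > V_g = 8 m/s), as expected around a high.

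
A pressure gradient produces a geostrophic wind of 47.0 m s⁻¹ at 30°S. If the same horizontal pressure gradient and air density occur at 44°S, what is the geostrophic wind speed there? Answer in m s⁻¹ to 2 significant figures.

34 m s⁻¹

With the same pressure gradient and density, V_g ∝ 1/f ∝ 1/sin φ.
V₂ = V₁ · sin φ₁ / sin φ₂ = 47.0 × sin 30° / sin 44°
V₂ = 47.0 × 0.5000/0.6947 = 34 m s⁻¹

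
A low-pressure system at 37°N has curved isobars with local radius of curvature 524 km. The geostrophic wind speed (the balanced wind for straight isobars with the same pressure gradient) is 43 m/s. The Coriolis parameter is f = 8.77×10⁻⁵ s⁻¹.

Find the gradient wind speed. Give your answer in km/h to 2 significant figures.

97 km/h

Around a low, centrifugal force acts outward with Coriolis, so pressure-gradient force balances both:
(1/ρ)|∂P/∂n| = fV + V²/R  →  V² + fR·V − fR·V_g = 0
With fR = 8.77×10⁻⁵ × 524×10³ m = 46.0 m/s:
V = [−fR + √((fR)² + 4 fR V_g)]/2 = [−46.0 + √(46.0² + 4×46.0×43)]/2 = 27.1 m/s
Subgeostrophic (V < V_g = 43 m/s), as expected around a low.
Converting: 27.1 m/s × 3.6 = 97 km/h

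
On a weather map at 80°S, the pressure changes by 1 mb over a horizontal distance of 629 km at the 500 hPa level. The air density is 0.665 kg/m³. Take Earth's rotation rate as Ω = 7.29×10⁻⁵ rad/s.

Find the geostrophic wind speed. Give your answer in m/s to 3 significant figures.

Coriolis parameter at 80°S:
f = 2Ω sin φ = 2 × 7.29×10⁻⁵ × sin 80° = 1.44×10⁻⁴ s⁻¹
Pressure gradient: |∂P/∂n| = 100 Pa / 629000 m = 1.59×10⁻⁴ Pa/m
Geostrophic balance (pressure-gradient force = Coriolis force):
V_g = (1/(fρ)) |∂P/∂n| = 1.59×10⁻⁴ / (1.44×10⁻⁴ × 0.665) = 1.67 m/s

1.67 m/s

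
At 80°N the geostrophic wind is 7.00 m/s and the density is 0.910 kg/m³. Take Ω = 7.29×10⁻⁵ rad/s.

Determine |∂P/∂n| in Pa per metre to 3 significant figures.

Coriolis parameter at 80°N:
f = 2Ω sin φ = 2 × 7.29×10⁻⁵ × sin 80° = 1.44×10⁻⁴ s⁻¹
Geostrophic balance rearranged: |∂P/∂n| = f ρ V_g
|∂P/∂n| = 1.44×10⁻⁴ × 0.910 × 7.00 = 9.15×10⁻⁴ Pa/m

9.15×10⁻⁴ Pa/m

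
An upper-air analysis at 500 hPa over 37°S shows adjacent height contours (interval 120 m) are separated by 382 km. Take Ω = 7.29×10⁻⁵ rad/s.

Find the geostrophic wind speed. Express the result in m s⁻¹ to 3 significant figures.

Coriolis parameter at 37°S:
f = 2Ω sin φ = 2 × 7.29×10⁻⁵ × sin 37° = 8.77×10⁻⁵ s⁻¹
Height gradient: |∂Z/∂n| = 120 m / 382000 m = 3.14×10⁻⁴
On a pressure surface, geostrophic balance gives V_g = (g/f)|∂Z/∂n|:
V_g = 9.81 × 3.14×10⁻⁴ / 8.77×10⁻⁵ = 35.1 m/s

35.1 m s⁻¹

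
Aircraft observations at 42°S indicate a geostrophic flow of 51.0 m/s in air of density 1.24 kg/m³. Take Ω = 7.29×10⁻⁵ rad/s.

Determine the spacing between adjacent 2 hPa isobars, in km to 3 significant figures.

Coriolis parameter at 42°S:
f = 2Ω sin φ = 2 × 7.29×10⁻⁵ × sin 42° = 9.76×10⁻⁵ s⁻¹
Geostrophic balance rearranged: |∂P/∂n| = f ρ V_g
|∂P/∂n| = 9.76×10⁻⁵ × 1.24 × 51.0 = 6.17×10⁻³ Pa/m
Isobar spacing: Δn = ΔP/|∂P/∂n| = 200 Pa / 6.17×10⁻³ Pa/m = 32417 m ≈ 32.4 km

32.4 km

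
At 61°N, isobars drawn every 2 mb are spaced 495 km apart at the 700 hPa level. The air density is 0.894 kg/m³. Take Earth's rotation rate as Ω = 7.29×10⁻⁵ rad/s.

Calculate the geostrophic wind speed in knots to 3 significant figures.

Coriolis parameter at 61°N:
f = 2Ω sin φ = 2 × 7.29×10⁻⁵ × sin 61° = 1.28×10⁻⁴ s⁻¹
Pressure gradient: |∂P/∂n| = 200 Pa / 495000 m = 4.04×10⁻⁴ Pa/m
Geostrophic balance (pressure-gradient force = Coriolis force):
V_g = (1/(fρ)) |∂P/∂n| = 4.04×10⁻⁴ / (1.28×10⁻⁴ × 0.894) = 3.54 m/s
Converting: 3.54 m/s × 1.944 = 6.89 knots

6.89 knots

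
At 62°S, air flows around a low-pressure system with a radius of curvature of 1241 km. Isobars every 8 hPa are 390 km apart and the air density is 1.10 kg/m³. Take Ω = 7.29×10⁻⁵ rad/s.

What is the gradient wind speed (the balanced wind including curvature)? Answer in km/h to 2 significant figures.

48 km/h

Coriolis parameter at 62°S:
f = 2Ω sin φ = 2 × 7.29×10⁻⁵ × sin 62° = 1.29×10⁻⁴ s⁻¹
Pressure gradient: |∂P/∂n| = 800 Pa / 390000 m = 2.05×10⁻³ Pa/m
Geostrophic speed: V_g = |∂P/∂n|/(fρ) = 2.05×10⁻³/(1.29×10⁻⁴ × 1.10) = 14.5 m/s
Around a low, centrifugal force acts outward with Coriolis, so pressure-gradient force balances both:
(1/ρ)|∂P/∂n| = fV + V²/R  →  V² + fR·V − fR·V_g = 0
With fR = 1.29×10⁻⁴ × 1241×10³ m = 160 m/s:
V = [−fR + √((fR)² + 4 fR V_g)]/2 = [−160 + √(160² + 4×160×14.5)]/2 = 13.4 m/s
Subgeostrophic (V < V_g = 14.5 m/s), as expected around a low.
Converting: 13.4 m/s × 3.6 = 48 km/h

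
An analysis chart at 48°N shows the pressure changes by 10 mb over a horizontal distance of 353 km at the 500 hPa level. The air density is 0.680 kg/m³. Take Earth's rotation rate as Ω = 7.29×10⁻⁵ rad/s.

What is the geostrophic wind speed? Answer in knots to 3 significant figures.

74.7 knots

Coriolis parameter at 48°N:
f = 2Ω sin φ = 2 × 7.29×10⁻⁵ × sin 48° = 1.08×10⁻⁴ s⁻¹
Pressure gradient: |∂P/∂n| = 1000 Pa / 353000 m = 2.83×10⁻³ Pa/m
Geostrophic balance (pressure-gradient force = Coriolis force):
V_g = (1/(fρ)) |∂P/∂n| = 2.83×10⁻³ / (1.08×10⁻⁴ × 0.680) = 38.4 m/s
Converting: 38.4 m/s × 1.944 = 74.7 knots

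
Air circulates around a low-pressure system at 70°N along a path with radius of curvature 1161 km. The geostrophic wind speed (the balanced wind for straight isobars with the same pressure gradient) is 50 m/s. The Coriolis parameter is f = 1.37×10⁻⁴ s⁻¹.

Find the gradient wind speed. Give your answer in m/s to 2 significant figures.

40 m/s

Around a low, centrifugal force acts outward with Coriolis, so pressure-gradient force balances both:
(1/ρ)|∂P/∂n| = fV + V²/R  →  V² + fR·V − fR·V_g = 0
With fR = 1.37×10⁻⁴ × 1161×10³ m = 159 m/s:
V = [−fR + √((fR)² + 4 fR V_g)]/2 = [−159 + √(159² + 4×159×50)]/2 = 40 m/s
Subgeostrophic (V < V_g = 50 m/s), as expected around a low.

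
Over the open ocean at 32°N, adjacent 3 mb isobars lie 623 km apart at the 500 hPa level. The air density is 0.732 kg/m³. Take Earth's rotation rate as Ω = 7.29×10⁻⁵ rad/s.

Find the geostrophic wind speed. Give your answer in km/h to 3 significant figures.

30.7 km/h

Coriolis parameter at 32°N:
f = 2Ω sin φ = 2 × 7.29×10⁻⁵ × sin 32° = 7.73×10⁻⁵ s⁻¹
Pressure gradient: |∂P/∂n| = 300 Pa / 623000 m = 4.82×10⁻⁴ Pa/m
Geostrophic balance (pressure-gradient force = Coriolis force):
V_g = (1/(fρ)) |∂P/∂n| = 4.82×10⁻⁴ / (7.73×10⁻⁵ × 0.732) = 8.51 m/s
Converting: 8.51 m/s × 3.6 = 30.7 km/h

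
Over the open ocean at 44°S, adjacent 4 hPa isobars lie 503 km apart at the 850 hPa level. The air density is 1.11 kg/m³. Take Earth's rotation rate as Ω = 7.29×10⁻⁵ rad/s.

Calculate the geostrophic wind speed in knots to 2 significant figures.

Coriolis parameter at 44°S:
f = 2Ω sin φ = 2 × 7.29×10⁻⁵ × sin 44° = 1.01×10⁻⁴ s⁻¹
Pressure gradient: |∂P/∂n| = 400 Pa / 503000 m = 7.95×10⁻⁴ Pa/m
Geostrophic balance (pressure-gradient force = Coriolis force):
V_g = (1/(fρ)) |∂P/∂n| = 7.95×10⁻⁴ / (1.01×10⁻⁴ × 1.11) = 7.07 m/s
Converting: 7.07 m/s × 1.944 = 14 knots

14 knots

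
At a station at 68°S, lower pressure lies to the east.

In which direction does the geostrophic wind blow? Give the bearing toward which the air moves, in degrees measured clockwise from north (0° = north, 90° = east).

The pressure-gradient force points toward the east (bearing 090°).
Geostrophic balance: in the Southern Hemisphere the Coriolis force deflects motion to the left, so the geostrophic wind blows 90° to the left of the pressure-gradient force (low pressure on the right).
Rotating 090° by 90° counterclockwise gives 000° — the wind blows toward the north.

000°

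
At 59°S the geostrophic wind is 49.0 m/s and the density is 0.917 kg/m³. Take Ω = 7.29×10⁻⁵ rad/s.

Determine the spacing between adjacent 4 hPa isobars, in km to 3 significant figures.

71.2 km

Coriolis parameter at 59°S:
f = 2Ω sin φ = 2 × 7.29×10⁻⁵ × sin 59° = 1.25×10⁻⁴ s⁻¹
Geostrophic balance rearranged: |∂P/∂n| = f ρ V_g
|∂P/∂n| = 1.25×10⁻⁴ × 0.917 × 49.0 = 5.62×10⁻³ Pa/m
Isobar spacing: Δn = ΔP/|∂P/∂n| = 400 Pa / 5.62×10⁻³ Pa/m = 71231 m ≈ 71.2 km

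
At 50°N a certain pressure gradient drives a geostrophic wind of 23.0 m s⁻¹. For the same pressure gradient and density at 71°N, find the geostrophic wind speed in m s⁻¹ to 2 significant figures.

19 m s⁻¹

With the same pressure gradient and density, V_g ∝ 1/f ∝ 1/sin φ.
V₂ = V₁ · sin φ₁ / sin φ₂ = 23.0 × sin 50° / sin 71°
V₂ = 23.0 × 0.7660/0.9455 = 19 m s⁻¹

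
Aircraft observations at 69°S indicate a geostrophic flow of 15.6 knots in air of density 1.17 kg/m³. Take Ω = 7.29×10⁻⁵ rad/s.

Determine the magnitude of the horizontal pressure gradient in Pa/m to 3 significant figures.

Coriolis parameter at 69°S:
f = 2Ω sin φ = 2 × 7.29×10⁻⁵ × sin 69° = 1.36×10⁻⁴ s⁻¹
Wind speed in SI: 15.6 knots = 8.03 m/s
Geostrophic balance rearranged: |∂P/∂n| = f ρ V_g
|∂P/∂n| = 1.36×10⁻⁴ × 1.17 × 8.03 = 1.28×10⁻³ Pa/m

1.28×10⁻³ Pa/m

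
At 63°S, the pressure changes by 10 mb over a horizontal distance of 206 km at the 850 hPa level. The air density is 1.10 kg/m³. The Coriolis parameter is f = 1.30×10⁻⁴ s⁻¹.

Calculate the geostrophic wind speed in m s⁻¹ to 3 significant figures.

Pressure gradient: |∂P/∂n| = 1000 Pa / 206000 m = 4.85×10⁻³ Pa/m
Geostrophic balance (pressure-gradient force = Coriolis force):
V_g = (1/(fρ)) |∂P/∂n| = 4.85×10⁻³ / (1.30×10⁻⁴ × 1.10) = 33.9 m/s

33.9 m s⁻¹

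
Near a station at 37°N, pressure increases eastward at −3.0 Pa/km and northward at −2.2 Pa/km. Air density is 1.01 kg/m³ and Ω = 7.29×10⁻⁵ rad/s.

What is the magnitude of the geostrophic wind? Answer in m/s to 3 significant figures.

Coriolis parameter at 37°N:
f = 2Ω sin φ = 2 × 7.29×10⁻⁵ × sin 37° = 8.77×10⁻⁵ s⁻¹
Component geostrophic relations (x east, y north):
u_g = −(1/(fρ)) ∂P/∂y,  v_g = (1/(fρ)) ∂P/∂x
u_g = −(−2.2×10⁻³)/(8.77×10⁻⁵ × 1.01) = 24.8 m/s;  v_g = (−3.0×10⁻³)/(8.77×10⁻⁵ × 1.01) = −33.9 m/s
|V_g| = √(u_g² + v_g²) = 42.0 m/s

42.0 m/s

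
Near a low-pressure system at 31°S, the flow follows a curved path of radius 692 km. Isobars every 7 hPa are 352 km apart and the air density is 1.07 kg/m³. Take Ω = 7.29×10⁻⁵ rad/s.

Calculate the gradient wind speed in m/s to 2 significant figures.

Coriolis parameter at 31°S:
f = 2Ω sin φ = 2 × 7.29×10⁻⁵ × sin 31° = 7.51×10⁻⁵ s⁻¹
Pressure gradient: |∂P/∂n| = 700 Pa / 352000 m = 1.99×10⁻³ Pa/m
Geostrophic speed: V_g = |∂P/∂n|/(fρ) = 1.99×10⁻³/(7.51×10⁻⁵ × 1.07) = 24.7 m/s
Around a low, centrifugal force acts outward with Coriolis, so pressure-gradient force balances both:
(1/ρ)|∂P/∂n| = fV + V²/R  →  V² + fR·V − fR·V_g = 0
With fR = 7.51×10⁻⁵ × 692×10³ m = 52.0 m/s:
V = [−fR + √((fR)² + 4 fR V_g)]/2 = [−52.0 + √(52.0² + 4×52.0×24.7)]/2 = 18.3 m/s
Subgeostrophic (V < V_g = 24.7 m/s), as expected around a low.

18 m/s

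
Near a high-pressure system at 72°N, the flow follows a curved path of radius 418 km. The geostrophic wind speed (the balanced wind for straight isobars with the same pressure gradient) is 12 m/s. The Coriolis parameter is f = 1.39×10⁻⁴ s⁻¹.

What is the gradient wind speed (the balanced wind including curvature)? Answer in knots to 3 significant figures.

32.9 knots

Around a high, pressure-gradient force acts outward with centrifugal, so Coriolis balances both:
fV = (1/ρ)|∂P/∂n| + V²/R  →  V² − fR·V + fR·V_g = 0
With fR = 1.39×10⁻⁴ × 418×10³ m = 58.1 m/s:
V = [fR − √((fR)² − 4 fR V_g)]/2 = [58.1 − √(58.1² − 4×58.1×12)]/2 = 16.9 m/s
Supergeostrophic (V > V_g = 12 m/s), as expected around a high.
Converting: 16.9 m/s × 1.944 = 32.9 knots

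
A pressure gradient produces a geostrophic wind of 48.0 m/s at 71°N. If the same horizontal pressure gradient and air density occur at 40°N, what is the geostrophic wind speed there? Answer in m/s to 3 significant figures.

With the same pressure gradient and density, V_g ∝ 1/f ∝ 1/sin φ.
V₂ = V₁ · sin φ₁ / sin φ₂ = 48.0 × sin 71° / sin 40°
V₂ = 48.0 × 0.9455/0.6428 = 70.6 m/s

70.6 m/s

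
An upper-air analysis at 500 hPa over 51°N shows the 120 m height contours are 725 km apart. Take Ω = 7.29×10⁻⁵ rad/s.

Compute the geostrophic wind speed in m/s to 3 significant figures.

14.3 m/s

Coriolis parameter at 51°N:
f = 2Ω sin φ = 2 × 7.29×10⁻⁵ × sin 51° = 1.13×10⁻⁴ s⁻¹
Height gradient: |∂Z/∂n| = 120 m / 725000 m = 1.66×10⁻⁴
On a pressure surface, geostrophic balance gives V_g = (g/f)|∂Z/∂n|:
V_g = 9.81 × 1.66×10⁻⁴ / 1.13×10⁻⁴ = 14.3 m/s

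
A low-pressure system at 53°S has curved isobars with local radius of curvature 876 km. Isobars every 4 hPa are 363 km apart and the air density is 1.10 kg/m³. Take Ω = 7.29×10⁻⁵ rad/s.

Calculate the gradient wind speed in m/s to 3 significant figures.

Coriolis parameter at 53°S:
f = 2Ω sin φ = 2 × 7.29×10⁻⁵ × sin 53° = 1.16×10⁻⁴ s⁻¹
Pressure gradient: |∂P/∂n| = 400 Pa / 363000 m = 1.10×10⁻³ Pa/m
Geostrophic speed: V_g = |∂P/∂n|/(fρ) = 1.10×10⁻³/(1.16×10⁻⁴ × 1.10) = 8.60 m/s
Around a low, centrifugal force acts outward with Coriolis, so pressure-gradient force balances both:
(1/ρ)|∂P/∂n| = fV + V²/R  →  V² + fR·V − fR·V_g = 0
With fR = 1.16×10⁻⁴ × 876×10³ m = 102 m/s:
V = [−fR + √((fR)² + 4 fR V_g)]/2 = [−102 + √(102² + 4×102×8.6)]/2 = 7.98 m/s
Subgeostrophic (V < V_g = 8.6 m/s), as expected around a low.

7.98 m/s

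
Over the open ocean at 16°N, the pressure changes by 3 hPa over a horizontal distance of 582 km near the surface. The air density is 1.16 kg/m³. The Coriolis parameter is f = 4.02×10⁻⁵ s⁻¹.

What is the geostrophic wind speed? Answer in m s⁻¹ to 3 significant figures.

Pressure gradient: |∂P/∂n| = 300 Pa / 582000 m = 5.15×10⁻⁴ Pa/m
Geostrophic balance (pressure-gradient force = Coriolis force):
V_g = (1/(fρ)) |∂P/∂n| = 5.15×10⁻⁴ / (4.02×10⁻⁵ × 1.16) = 11.1 m/s

11.1 m s⁻¹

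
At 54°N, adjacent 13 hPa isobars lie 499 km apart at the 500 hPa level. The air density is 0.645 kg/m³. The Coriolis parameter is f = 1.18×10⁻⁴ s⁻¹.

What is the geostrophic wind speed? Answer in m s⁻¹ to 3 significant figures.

34.2 m s⁻¹

Pressure gradient: |∂P/∂n| = 1300 Pa / 499000 m = 2.61×10⁻³ Pa/m
Geostrophic balance (pressure-gradient force = Coriolis force):
V_g = (1/(fρ)) |∂P/∂n| = 2.61×10⁻³ / (1.18×10⁻⁴ × 0.645) = 34.2 m/s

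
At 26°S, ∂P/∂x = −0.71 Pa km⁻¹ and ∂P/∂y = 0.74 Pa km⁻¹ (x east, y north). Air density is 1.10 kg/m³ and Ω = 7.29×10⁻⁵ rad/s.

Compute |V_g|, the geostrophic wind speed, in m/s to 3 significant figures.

14.6 m/s

Coriolis parameter at 26°S:
f = 2Ω sin φ = 2 × 7.29×10⁻⁵ × sin 26° = 6.39×10⁻⁵ s⁻¹
In the Southern Hemisphere f is negative: f = −6.39×10⁻⁵ s⁻¹.
Component geostrophic relations (x east, y north):
u_g = −(1/(fρ)) ∂P/∂y,  v_g = (1/(fρ)) ∂P/∂x
u_g = −(0.74×10⁻³)/(−6.39×10⁻⁵ × 1.10) = 10.5 m/s;  v_g = (−0.71×10⁻³)/(−6.39×10⁻⁵ × 1.10) = 10.1 m/s
|V_g| = √(u_g² + v_g²) = 14.6 m/s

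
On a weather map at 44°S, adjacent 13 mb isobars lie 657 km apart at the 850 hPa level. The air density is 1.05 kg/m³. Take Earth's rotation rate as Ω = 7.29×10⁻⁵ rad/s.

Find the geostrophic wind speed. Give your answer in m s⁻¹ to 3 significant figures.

Coriolis parameter at 44°S:
f = 2Ω sin φ = 2 × 7.29×10⁻⁵ × sin 44° = 1.01×10⁻⁴ s⁻¹
Pressure gradient: |∂P/∂n| = 1300 Pa / 657000 m = 1.98×10⁻³ Pa/m
Geostrophic balance (pressure-gradient force = Coriolis force):
V_g = (1/(fρ)) |∂P/∂n| = 1.98×10⁻³ / (1.01×10⁻⁴ × 1.05) = 18.6 m/s

18.6 m s⁻¹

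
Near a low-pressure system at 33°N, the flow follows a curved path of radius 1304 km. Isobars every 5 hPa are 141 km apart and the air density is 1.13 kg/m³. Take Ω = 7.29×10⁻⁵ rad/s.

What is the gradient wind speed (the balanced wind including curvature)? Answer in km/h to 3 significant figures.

Coriolis parameter at 33°N:
f = 2Ω sin φ = 2 × 7.29×10⁻⁵ × sin 33° = 7.94×10⁻⁵ s⁻¹
Pressure gradient: |∂P/∂n| = 500 Pa / 141000 m = 3.55×10⁻³ Pa/m
Geostrophic speed: V_g = |∂P/∂n|/(fρ) = 3.55×10⁻³/(7.94×10⁻⁵ × 1.13) = 39.5 m/s
Around a low, centrifugal force acts outward with Coriolis, so pressure-gradient force balances both:
(1/ρ)|∂P/∂n| = fV + V²/R  →  V² + fR·V − fR·V_g = 0
With fR = 7.94×10⁻⁵ × 1304×10³ m = 104 m/s:
V = [−fR + √((fR)² + 4 fR V_g)]/2 = [−104 + √(104² + 4×104×39.5)]/2 = 30.5 m/s
Subgeostrophic (V < V_g = 39.5 m/s), as expected around a low.
Converting: 30.5 m/s × 3.6 = 110 km/h

110 km/h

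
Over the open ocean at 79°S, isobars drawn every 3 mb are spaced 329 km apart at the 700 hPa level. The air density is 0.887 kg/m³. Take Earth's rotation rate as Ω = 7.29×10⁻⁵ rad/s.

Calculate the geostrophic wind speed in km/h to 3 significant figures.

25.9 km/h

Coriolis parameter at 79°S:
f = 2Ω sin φ = 2 × 7.29×10⁻⁵ × sin 79° = 1.43×10⁻⁴ s⁻¹
Pressure gradient: |∂P/∂n| = 300 Pa / 329000 m = 9.12×10⁻⁴ Pa/m
Geostrophic balance (pressure-gradient force = Coriolis force):
V_g = (1/(fρ)) |∂P/∂n| = 9.12×10⁻⁴ / (1.43×10⁻⁴ × 0.887) = 7.18 m/s
Converting: 7.18 m/s × 3.6 = 25.9 km/h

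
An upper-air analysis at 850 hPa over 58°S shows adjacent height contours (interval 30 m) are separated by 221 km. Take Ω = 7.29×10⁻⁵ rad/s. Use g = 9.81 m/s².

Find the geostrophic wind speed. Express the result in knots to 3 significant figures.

20.9 knots

Coriolis parameter at 58°S:
f = 2Ω sin φ = 2 × 7.29×10⁻⁵ × sin 58° = 1.24×10⁻⁴ s⁻¹
Height gradient: |∂Z/∂n| = 30 m / 221000 m = 1.36×10⁻⁴
On a pressure surface, geostrophic balance gives V_g = (g/f)|∂Z/∂n|:
V_g = 9.81 × 1.36×10⁻⁴ / 1.24×10⁻⁴ = 10.8 m/s
Converting: 10.8 m/s × 1.944 = 20.9 knots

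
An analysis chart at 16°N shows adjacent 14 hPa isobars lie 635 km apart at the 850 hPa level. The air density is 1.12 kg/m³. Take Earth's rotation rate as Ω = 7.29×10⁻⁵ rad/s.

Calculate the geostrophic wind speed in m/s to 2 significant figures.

Coriolis parameter at 16°N:
f = 2Ω sin φ = 2 × 7.29×10⁻⁵ × sin 16° = 4.02×10⁻⁵ s⁻¹
Pressure gradient: |∂P/∂n| = 1400 Pa / 635000 m = 2.20×10⁻³ Pa/m
Geostrophic balance (pressure-gradient force = Coriolis force):
V_g = (1/(fρ)) |∂P/∂n| = 2.20×10⁻³ / (4.02×10⁻⁵ × 1.12) = 49.0 m/s

49 m/s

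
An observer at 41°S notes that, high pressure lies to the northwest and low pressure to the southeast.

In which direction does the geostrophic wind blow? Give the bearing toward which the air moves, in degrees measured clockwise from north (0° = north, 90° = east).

The pressure-gradient force points toward the southeast (bearing 135°).
Geostrophic balance: in the Southern Hemisphere the Coriolis force deflects motion to the left, so the geostrophic wind blows 90° to the left of the pressure-gradient force (low pressure on the right).
Rotating 135° by 90° counterclockwise gives 045° — the wind blows toward the northeast.

045°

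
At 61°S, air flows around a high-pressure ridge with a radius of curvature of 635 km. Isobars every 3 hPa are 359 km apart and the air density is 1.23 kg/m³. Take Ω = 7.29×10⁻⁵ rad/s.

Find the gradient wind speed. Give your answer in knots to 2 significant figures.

Coriolis parameter at 61°S:
f = 2Ω sin φ = 2 × 7.29×10⁻⁵ × sin 61° = 1.28×10⁻⁴ s⁻¹
Pressure gradient: |∂P/∂n| = 300 Pa / 359000 m = 8.36×10⁻⁴ Pa/m
Geostrophic speed: V_g = |∂P/∂n|/(fρ) = 8.36×10⁻⁴/(1.28×10⁻⁴ × 1.23) = 5.33 m/s
Around a high, pressure-gradient force acts outward with centrifugal, so Coriolis balances both:
fV = (1/ρ)|∂P/∂n| + V²/R  →  V² − fR·V + fR·V_g = 0
With fR = 1.28×10⁻⁴ × 635×10³ m = 81.0 m/s:
V = [fR − √((fR)² − 4 fR V_g)]/2 = [81.0 − √(81.0² − 4×81.0×5.33)]/2 = 5.73 m/s
Supergeostrophic (V > V_g = 5.33 m/s), as expected around a high.
Converting: 5.73 m/s × 1.944 = 11 knots

11 knots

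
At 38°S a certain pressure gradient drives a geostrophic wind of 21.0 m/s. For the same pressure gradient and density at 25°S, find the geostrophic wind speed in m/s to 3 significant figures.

With the same pressure gradient and density, V_g ∝ 1/f ∝ 1/sin φ.
V₂ = V₁ · sin φ₁ / sin φ₂ = 21.0 × sin 38° / sin 25°
V₂ = 21.0 × 0.6157/0.4226 = 30.6 m/s

30.6 m/s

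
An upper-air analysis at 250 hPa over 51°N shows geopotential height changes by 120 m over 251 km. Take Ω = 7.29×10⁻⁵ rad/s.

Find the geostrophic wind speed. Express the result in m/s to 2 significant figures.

41 m/s

Coriolis parameter at 51°N:
f = 2Ω sin φ = 2 × 7.29×10⁻⁵ × sin 51° = 1.13×10⁻⁴ s⁻¹
Height gradient: |∂Z/∂n| = 120 m / 251000 m = 4.78×10⁻⁴
On a pressure surface, geostrophic balance gives V_g = (g/f)|∂Z/∂n|:
V_g = 9.81 × 4.78×10⁻⁴ / 1.13×10⁻⁴ = 41.4 m/s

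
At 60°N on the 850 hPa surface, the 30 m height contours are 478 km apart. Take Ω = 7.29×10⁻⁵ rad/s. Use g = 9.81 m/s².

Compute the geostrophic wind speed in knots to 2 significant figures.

Coriolis parameter at 60°N:
f = 2Ω sin φ = 2 × 7.29×10⁻⁵ × sin 60° = 1.26×10⁻⁴ s⁻¹
Height gradient: |∂Z/∂n| = 30 m / 478000 m = 6.28×10⁻⁵
On a pressure surface, geostrophic balance gives V_g = (g/f)|∂Z/∂n|:
V_g = 9.81 × 6.28×10⁻⁵ / 1.26×10⁻⁴ = 4.88 m/s
Converting: 4.88 m/s × 1.944 = 9.5 knots

9.5 knots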